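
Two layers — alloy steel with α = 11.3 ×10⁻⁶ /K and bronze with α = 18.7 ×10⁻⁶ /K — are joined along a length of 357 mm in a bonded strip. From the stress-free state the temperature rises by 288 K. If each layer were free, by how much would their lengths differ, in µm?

Δα = |11.3 − 18.7|×10⁻⁶/K = 7.40×10⁻⁶/K.
ΔL_mismatch = Δα·L·ΔT = 7.40×10⁻⁶ × 357.0 mm × 288.0 K = 761 µm.

761 µm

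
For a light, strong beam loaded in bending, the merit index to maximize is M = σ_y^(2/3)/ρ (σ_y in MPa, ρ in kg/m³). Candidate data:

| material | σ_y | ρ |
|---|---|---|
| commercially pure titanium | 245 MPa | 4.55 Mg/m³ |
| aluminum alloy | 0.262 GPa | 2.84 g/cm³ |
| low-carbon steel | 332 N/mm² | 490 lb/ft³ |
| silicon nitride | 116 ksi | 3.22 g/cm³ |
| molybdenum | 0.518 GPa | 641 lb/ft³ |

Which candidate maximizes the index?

silicon nitride

Convert each candidate to consistent units, then evaluate M:
  commercially pure titanium: σ_y = 245.0 MPa, ρ = 4550 kg/m³
  aluminum alloy: σ_y = 262.0 MPa, ρ = 2840 kg/m³
  low-carbon steel: σ_y = 332.0 MPa, ρ = 7849 kg/m³
  silicon nitride: σ_y = 799.8 MPa, ρ = 3220 kg/m³
  molybdenum: σ_y = 518.0 MPa, ρ = 10270 kg/m³
  silicon nitride: M = 26.8×10⁻³
  aluminum alloy: M = 14.4×10⁻³
  commercially pure titanium: M = 8.61×10⁻³
  molybdenum: M = 6.28×10⁻³
  low-carbon steel: M = 6.11×10⁻³
The maximum is for silicon nitride.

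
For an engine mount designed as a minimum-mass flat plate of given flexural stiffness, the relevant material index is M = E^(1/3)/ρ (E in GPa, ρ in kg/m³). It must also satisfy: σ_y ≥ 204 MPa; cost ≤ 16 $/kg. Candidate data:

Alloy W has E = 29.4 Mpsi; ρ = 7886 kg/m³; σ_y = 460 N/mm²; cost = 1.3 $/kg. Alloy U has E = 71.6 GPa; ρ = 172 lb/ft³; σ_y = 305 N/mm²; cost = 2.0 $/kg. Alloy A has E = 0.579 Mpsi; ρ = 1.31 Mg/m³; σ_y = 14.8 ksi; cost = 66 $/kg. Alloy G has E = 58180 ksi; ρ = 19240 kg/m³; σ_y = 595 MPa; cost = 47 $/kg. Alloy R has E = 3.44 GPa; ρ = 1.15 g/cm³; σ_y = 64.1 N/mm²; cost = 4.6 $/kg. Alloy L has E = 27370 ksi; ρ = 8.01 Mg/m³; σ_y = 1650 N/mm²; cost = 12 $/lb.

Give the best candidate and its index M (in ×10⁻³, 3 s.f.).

alloy U, M = 1.51×10⁻³

Screen on constraints: σ_y ≥ 204 MPa; cost ≤ 16 $/kg. Survivors: alloy W, alloy U.
After converting to SI:
  alloy W: E = 202.7 GPa, ρ = 7886 kg/m³
  alloy U: E = 71.60 GPa, ρ = 2755 kg/m³
  alloy U: M = 1.51×10⁻³
  alloy W: M = 0.745×10⁻³
Alloy U ranks first.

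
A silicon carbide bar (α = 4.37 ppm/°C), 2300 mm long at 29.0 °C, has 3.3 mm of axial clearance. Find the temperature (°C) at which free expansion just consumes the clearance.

α·L₀·ΔT = 3.3 mm ⇒ ΔT = 3.3 / (4.37×10⁻⁶ × 2300.0) = 328.3 K.
T = 29.0 + 328.3 = 357.3 °C.

357 °C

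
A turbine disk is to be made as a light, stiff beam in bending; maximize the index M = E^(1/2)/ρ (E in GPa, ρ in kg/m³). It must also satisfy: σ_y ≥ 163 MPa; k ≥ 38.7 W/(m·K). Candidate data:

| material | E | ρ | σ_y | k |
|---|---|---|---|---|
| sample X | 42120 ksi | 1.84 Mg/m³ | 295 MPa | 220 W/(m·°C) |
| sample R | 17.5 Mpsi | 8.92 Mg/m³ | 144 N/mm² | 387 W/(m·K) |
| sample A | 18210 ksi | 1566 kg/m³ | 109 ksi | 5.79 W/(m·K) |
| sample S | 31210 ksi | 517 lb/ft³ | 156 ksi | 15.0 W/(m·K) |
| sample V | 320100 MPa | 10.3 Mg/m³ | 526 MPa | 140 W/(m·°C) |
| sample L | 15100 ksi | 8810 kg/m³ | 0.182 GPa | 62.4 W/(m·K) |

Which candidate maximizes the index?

sample X

Screen on constraints: σ_y ≥ 163 MPa; k ≥ 38.7 W/(m·K). Survivors: sample X, sample V, sample L.
Putting every candidate on a common basis:
  sample X: E = 290.4 GPa, ρ = 1840 kg/m³
  sample V: E = 320.1 GPa, ρ = 10300 kg/m³
  sample L: E = 104.1 GPa, ρ = 8810 kg/m³
  sample X: M = 9.26×10⁻³
  sample V: M = 1.74×10⁻³
  sample L: M = 1.16×10⁻³
Highest index: sample X.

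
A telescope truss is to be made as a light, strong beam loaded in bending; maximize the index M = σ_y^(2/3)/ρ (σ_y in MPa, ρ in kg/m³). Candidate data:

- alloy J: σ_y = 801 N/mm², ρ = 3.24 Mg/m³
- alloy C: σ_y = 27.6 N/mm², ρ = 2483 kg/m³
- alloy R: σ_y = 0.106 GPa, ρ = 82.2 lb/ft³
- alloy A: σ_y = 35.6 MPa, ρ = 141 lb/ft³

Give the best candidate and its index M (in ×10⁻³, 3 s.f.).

alloy J, M = 26.6×10⁻³

Convert each candidate to consistent units, then evaluate M:
  alloy J: σ_y = 801.0 MPa, ρ = 3240 kg/m³
  alloy C: σ_y = 27.60 MPa, ρ = 2483 kg/m³
  alloy R: σ_y = 106.0 MPa, ρ = 1317 kg/m³
  alloy A: σ_y = 35.60 MPa, ρ = 2259 kg/m³
  alloy J: M = 26.6×10⁻³
  alloy R: M = 17.0×10⁻³
  alloy A: M = 4.79×10⁻³
  alloy C: M = 3.68×10⁻³
Alloy J ranks first.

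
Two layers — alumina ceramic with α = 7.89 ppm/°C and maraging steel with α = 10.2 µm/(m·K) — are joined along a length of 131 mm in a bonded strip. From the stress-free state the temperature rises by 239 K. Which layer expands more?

α(alumina ceramic) = 7.89×10⁻⁶/K vs α(maraging steel) = 10.2×10⁻⁶/K.
Higher α expands more for the same ΔT: maraging steel.

maraging steel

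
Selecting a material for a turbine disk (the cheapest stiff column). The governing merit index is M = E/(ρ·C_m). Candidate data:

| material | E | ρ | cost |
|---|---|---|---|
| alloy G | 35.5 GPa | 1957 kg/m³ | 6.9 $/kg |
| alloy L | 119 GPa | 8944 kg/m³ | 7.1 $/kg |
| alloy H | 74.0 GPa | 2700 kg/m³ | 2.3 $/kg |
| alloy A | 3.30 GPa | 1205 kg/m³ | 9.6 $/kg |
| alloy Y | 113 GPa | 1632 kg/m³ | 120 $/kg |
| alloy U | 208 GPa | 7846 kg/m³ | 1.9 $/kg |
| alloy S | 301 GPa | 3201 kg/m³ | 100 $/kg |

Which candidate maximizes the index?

alloy U

Computing M directly (units already consistent):
  alloy U: M = 14.0 MN·m per $
  alloy H: M = 11.9 MN·m per $
  alloy G: M = 2.63 MN·m per $
  alloy L: M = 1.87 MN·m per $
  alloy S: M = 0.940 MN·m per $
  alloy Y: M = 0.577 MN·m per $
  alloy A: M = 0.285 MN·m per $
Alloy U has the largest M.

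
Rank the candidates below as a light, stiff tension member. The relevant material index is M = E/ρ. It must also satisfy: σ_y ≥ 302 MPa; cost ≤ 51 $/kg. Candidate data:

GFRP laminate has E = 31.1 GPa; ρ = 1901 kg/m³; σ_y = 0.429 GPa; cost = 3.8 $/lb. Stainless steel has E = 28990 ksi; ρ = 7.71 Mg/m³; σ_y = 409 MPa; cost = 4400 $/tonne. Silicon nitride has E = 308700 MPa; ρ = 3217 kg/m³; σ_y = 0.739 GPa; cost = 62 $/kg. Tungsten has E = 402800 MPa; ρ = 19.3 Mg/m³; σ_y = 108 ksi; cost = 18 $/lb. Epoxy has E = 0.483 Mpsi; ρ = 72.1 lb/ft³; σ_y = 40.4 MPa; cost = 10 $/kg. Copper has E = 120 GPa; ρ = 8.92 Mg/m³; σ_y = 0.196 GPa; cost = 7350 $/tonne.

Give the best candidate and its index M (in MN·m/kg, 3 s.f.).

Screen on constraints: σ_y ≥ 302 MPa; cost ≤ 51 $/kg. Survivors: GFRP laminate, stainless steel, tungsten.
After converting to SI:
  GFRP laminate: E = 31.10 GPa, ρ = 1901 kg/m³
  stainless steel: E = 199.9 GPa, ρ = 7710 kg/m³
  tungsten: E = 402.8 GPa, ρ = 19300 kg/m³
  stainless steel: M = 25.9 MN·m/kg
  tungsten: M = 20.9 MN·m/kg
  GFRP laminate: M = 16.4 MN·m/kg
Stainless steel ranks first.

stainless steel, M = 25.9 MN·m/kg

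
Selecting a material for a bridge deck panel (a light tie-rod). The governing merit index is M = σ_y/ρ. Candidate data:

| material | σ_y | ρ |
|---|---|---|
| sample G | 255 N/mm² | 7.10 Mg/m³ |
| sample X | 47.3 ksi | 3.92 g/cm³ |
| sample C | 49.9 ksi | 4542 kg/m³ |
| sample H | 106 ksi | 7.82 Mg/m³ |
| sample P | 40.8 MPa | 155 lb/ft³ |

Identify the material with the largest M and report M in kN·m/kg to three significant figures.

Normalizing units and computing the index:
  sample G: σ_y = 255.0 MPa, ρ = 7100 kg/m³
  sample X: σ_y = 326.1 MPa, ρ = 3920 kg/m³
  sample C: σ_y = 344.0 MPa, ρ = 4542 kg/m³
  sample H: σ_y = 730.8 MPa, ρ = 7820 kg/m³
  sample P: σ_y = 40.80 MPa, ρ = 2483 kg/m³
  sample H: M = 93.5 kN·m/kg
  sample X: M = 83.2 kN·m/kg
  sample C: M = 75.7 kN·m/kg
  sample G: M = 35.9 kN·m/kg
  sample P: M = 16.4 kN·m/kg
Sample H ranks first.

sample H, M = 93.5 kN·m/kg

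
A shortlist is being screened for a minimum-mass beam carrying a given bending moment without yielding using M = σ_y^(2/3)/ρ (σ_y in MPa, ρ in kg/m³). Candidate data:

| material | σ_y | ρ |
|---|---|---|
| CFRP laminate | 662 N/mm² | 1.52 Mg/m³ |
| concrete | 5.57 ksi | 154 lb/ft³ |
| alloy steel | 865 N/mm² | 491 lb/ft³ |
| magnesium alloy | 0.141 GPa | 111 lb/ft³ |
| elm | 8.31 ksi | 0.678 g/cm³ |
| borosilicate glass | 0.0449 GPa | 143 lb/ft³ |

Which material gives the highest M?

CFRP laminate

In SI units:
  CFRP laminate: σ_y = 662.0 MPa, ρ = 1520 kg/m³
  concrete: σ_y = 38.40 MPa, ρ = 2467 kg/m³
  alloy steel: σ_y = 865.0 MPa, ρ = 7865 kg/m³
  magnesium alloy: σ_y = 141.0 MPa, ρ = 1778 kg/m³
  elm: σ_y = 57.30 MPa, ρ = 678.0 kg/m³
  borosilicate glass: σ_y = 44.90 MPa, ρ = 2291 kg/m³
  CFRP laminate: M = 50.0×10⁻³
  elm: M = 21.9×10⁻³
  magnesium alloy: M = 15.2×10⁻³
  alloy steel: M = 11.5×10⁻³
  borosilicate glass: M = 5.51×10⁻³
  concrete: M = 4.61×10⁻³
The maximum is for CFRP laminate.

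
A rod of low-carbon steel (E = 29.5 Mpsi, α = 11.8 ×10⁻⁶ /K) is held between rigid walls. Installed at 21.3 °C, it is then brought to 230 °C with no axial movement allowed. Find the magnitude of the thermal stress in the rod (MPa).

E = 29.5 Mpsi = 203.4 GPa.
ΔT = 208.7 K. Constrained thermal stress σ = E·α·ΔT = 203.4×10³ MPa × 11.8×10⁻⁶ × 208.7 = 501 MPa (compressive).

501 MPa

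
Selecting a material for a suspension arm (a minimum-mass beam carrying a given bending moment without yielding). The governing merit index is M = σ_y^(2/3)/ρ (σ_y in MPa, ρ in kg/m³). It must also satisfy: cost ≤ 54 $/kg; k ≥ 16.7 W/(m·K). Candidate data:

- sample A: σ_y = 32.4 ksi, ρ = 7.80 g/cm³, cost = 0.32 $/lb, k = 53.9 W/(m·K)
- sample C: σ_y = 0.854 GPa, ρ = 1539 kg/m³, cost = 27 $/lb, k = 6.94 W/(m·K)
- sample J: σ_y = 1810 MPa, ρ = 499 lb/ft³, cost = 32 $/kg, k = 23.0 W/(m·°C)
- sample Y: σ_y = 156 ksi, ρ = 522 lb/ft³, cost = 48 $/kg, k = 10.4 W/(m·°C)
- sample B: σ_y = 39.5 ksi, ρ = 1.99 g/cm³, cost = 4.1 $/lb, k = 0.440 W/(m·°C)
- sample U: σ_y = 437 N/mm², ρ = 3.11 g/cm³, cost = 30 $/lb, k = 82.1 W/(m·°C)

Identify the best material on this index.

sample J

Screen on constraints: cost ≤ 54 $/kg; k ≥ 16.7 W/(m·K). Survivors: sample A, sample J.
Putting every candidate on a common basis:
  sample A: σ_y = 223.4 MPa, ρ = 7800 kg/m³
  sample J: σ_y = 1810 MPa, ρ = 7993 kg/m³
  sample J: M = 18.6×10⁻³
  sample A: M = 4.72×10⁻³
Sample J ranks first.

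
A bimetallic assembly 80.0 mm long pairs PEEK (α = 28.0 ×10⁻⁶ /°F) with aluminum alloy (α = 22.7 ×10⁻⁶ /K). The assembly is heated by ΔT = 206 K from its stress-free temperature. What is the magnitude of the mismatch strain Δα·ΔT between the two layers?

PEEK: α = 28.0×10⁻⁶/°F × 9/5 = 50.4×10⁻⁶/K.
Δα = |50.4 − 22.7|×10⁻⁶/K = 27.7×10⁻⁶/K.
Mismatch strain = Δα·ΔT = 27.7×10⁻⁶ × 206.0 = 5.71×10⁻³.

5.71×10⁻³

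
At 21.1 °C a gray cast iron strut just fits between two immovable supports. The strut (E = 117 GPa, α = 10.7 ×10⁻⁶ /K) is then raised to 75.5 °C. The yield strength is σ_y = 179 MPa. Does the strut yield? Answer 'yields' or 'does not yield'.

does not yield

ΔT = 54.40 K. Constrained thermal stress σ = E·α·ΔT = 117.0×10³ MPa × 10.7×10⁻⁶ × 54.40 = 68.1 MPa (compressive).
Compare to σ_y = 179 MPa: σ < σ_y, so it does not yield.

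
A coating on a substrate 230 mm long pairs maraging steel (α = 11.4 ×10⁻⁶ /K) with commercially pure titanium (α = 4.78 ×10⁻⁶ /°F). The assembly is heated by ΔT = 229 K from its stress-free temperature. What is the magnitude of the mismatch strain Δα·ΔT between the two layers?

6.40×10⁻⁴

commercially pure titanium: α = 4.78×10⁻⁶/°F × 9/5 = 8.60×10⁻⁶/K.
Δα = |11.4 − 8.60|×10⁻⁶/K = 2.80×10⁻⁶/K.
Mismatch strain = Δα·ΔT = 2.80×10⁻⁶ × 229.0 = 6.40×10⁻⁴.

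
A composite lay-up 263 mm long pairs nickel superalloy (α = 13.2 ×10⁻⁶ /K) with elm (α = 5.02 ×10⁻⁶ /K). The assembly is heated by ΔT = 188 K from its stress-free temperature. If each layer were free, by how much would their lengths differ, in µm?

404 µm

Δα = |13.2 − 5.02|×10⁻⁶/K = 8.18×10⁻⁶/K.
ΔL_mismatch = Δα·L·ΔT = 8.18×10⁻⁶ × 263.0 mm × 188.0 K = 404 µm.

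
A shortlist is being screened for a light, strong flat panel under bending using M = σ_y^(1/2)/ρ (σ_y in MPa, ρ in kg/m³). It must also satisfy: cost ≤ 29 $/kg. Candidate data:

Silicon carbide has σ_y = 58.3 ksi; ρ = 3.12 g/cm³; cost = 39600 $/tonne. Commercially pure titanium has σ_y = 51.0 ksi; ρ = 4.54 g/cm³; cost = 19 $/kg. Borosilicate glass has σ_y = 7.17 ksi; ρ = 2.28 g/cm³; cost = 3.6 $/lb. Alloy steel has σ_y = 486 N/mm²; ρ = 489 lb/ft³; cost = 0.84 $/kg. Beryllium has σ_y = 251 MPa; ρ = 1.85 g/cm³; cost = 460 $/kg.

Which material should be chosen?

Screen on constraints: cost ≤ 29 $/kg. Survivors: commercially pure titanium, borosilicate glass, alloy steel.
Putting every candidate on a common basis:
  commercially pure titanium: σ_y = 351.6 MPa, ρ = 4540 kg/m³
  borosilicate glass: σ_y = 49.44 MPa, ρ = 2280 kg/m³
  alloy steel: σ_y = 486.0 MPa, ρ = 7833 kg/m³
  commercially pure titanium: M = 4.13×10⁻³
  borosilicate glass: M = 3.08×10⁻³
  alloy steel: M = 2.81×10⁻³
Commercially pure titanium ranks first.

commercially pure titanium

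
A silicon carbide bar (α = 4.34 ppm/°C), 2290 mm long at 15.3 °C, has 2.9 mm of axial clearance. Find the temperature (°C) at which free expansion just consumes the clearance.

α·L₀·ΔT = 2.9 mm ⇒ ΔT = 2.9 / (4.34×10⁻⁶ × 2290.0) = 291.8 K.
T = 15.3 + 291.8 = 307.1 °C.

307 °C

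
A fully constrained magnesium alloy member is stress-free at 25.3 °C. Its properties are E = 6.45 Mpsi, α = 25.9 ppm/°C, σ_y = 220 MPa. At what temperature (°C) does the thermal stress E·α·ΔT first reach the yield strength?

E = 6.45 Mpsi = 44.47 GPa.
E·α·ΔT = 220.0 MPa ⇒ ΔT = 220.0 / (44.47×10³ × 25.9×10⁻⁶) = 191.0 K.
T = 25.3 + 191.0 = 216.3 °C.

216 °C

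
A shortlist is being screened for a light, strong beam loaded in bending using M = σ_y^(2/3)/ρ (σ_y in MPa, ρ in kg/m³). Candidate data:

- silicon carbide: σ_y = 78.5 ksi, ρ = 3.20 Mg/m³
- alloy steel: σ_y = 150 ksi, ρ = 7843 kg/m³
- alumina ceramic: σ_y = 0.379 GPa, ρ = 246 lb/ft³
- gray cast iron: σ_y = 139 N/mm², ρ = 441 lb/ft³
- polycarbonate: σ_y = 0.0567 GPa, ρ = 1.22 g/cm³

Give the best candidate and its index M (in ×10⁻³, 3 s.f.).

In SI units:
  silicon carbide: σ_y = 541.2 MPa, ρ = 3200 kg/m³
  alloy steel: σ_y = 1034 MPa, ρ = 7843 kg/m³
  alumina ceramic: σ_y = 379.0 MPa, ρ = 3941 kg/m³
  gray cast iron: σ_y = 139.0 MPa, ρ = 7064 kg/m³
  polycarbonate: σ_y = 56.70 MPa, ρ = 1220 kg/m³
  silicon carbide: M = 20.8×10⁻³
  alumina ceramic: M = 13.3×10⁻³
  alloy steel: M = 13.0×10⁻³
  polycarbonate: M = 12.1×10⁻³
  gray cast iron: M = 3.80×10⁻³
Highest index: silicon carbide.

silicon carbide, M = 20.8×10⁻³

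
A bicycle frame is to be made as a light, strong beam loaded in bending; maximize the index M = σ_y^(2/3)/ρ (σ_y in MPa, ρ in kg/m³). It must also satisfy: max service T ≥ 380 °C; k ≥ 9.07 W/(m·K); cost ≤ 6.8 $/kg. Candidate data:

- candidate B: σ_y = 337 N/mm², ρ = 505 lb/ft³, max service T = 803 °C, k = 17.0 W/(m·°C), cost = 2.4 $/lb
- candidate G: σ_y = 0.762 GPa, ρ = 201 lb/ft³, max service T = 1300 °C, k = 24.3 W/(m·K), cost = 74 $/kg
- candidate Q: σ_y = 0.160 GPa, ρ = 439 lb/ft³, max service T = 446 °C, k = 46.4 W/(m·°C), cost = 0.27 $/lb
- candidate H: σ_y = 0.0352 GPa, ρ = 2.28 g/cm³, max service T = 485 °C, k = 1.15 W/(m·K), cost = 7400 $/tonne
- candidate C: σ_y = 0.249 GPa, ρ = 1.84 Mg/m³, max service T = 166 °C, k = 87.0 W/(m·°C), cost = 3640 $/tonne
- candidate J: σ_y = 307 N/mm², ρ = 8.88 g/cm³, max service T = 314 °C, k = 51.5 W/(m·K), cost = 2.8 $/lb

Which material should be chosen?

candidate B

Screen on constraints: max service T ≥ 380 °C; k ≥ 9.07 W/(m·K); cost ≤ 6.8 $/kg. Survivors: candidate B, candidate Q.
Putting every candidate on a common basis:
  candidate B: σ_y = 337.0 MPa, ρ = 8089 kg/m³
  candidate Q: σ_y = 160.0 MPa, ρ = 7032 kg/m³
  candidate B: M = 5.99×10⁻³
  candidate Q: M = 4.19×10⁻³
Candidate B ranks first.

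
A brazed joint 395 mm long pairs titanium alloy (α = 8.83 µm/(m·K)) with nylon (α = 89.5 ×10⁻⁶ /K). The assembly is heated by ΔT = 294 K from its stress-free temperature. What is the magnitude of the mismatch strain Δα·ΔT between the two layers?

0.0237

Δα = |8.83 − 89.5|×10⁻⁶/K = 80.7×10⁻⁶/K.
Mismatch strain = Δα·ΔT = 80.7×10⁻⁶ × 294.0 = 0.0237.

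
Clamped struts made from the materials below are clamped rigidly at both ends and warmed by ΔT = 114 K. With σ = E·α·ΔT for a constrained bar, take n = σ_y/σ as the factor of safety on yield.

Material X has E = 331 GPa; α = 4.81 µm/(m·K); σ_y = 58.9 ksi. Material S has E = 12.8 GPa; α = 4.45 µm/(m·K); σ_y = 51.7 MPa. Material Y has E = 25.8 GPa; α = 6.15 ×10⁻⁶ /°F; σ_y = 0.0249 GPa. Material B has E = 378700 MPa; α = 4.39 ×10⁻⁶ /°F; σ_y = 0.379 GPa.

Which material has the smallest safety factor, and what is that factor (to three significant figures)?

material Y, n = 0.765

Converting E to GPa, α to ×10⁻⁶/K, σ_y to MPa, then σ and n for each:
  material X: E = 331.0, α = 4.81, σ_y = 406.1 → σ = 182 MPa, n = 2.24
  material S: E = 12.80, α = 4.45, σ_y = 51.70 → σ = 6.49 MPa, n = 7.96
  material Y: E = 25.80, α = 11.1, σ_y = 24.90 → σ = 32.6 MPa, n = 0.765
  material B: E = 378.7, α = 7.90, σ_y = 379.0 → σ = 341 MPa, n = 1.11
The minimum is material Y at n = 0.765.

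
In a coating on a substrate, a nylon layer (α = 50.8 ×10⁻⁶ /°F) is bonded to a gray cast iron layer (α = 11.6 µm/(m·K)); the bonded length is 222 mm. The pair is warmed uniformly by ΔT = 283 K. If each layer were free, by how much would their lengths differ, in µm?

5020 µm

nylon: α = 50.8×10⁻⁶/°F × 9/5 = 91.4×10⁻⁶/K.
Δα = |91.4 − 11.6|×10⁻⁶/K = 79.8×10⁻⁶/K.
ΔL_mismatch = Δα·L·ΔT = 79.8×10⁻⁶ × 222.0 mm × 283.0 K = 5020 µm.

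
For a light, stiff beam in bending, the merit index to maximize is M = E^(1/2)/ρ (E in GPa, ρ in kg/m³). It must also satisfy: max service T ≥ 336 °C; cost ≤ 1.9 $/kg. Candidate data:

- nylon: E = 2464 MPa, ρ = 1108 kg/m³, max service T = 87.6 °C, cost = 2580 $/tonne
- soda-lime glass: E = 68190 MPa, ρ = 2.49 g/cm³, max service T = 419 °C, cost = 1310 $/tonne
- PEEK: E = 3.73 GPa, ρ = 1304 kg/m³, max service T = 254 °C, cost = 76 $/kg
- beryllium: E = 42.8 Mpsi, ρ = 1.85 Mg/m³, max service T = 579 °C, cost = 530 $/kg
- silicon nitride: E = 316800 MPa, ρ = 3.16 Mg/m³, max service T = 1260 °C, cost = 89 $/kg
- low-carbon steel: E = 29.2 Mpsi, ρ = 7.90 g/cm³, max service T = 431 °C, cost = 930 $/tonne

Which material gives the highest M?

soda-lime glass

Screen on constraints: max service T ≥ 336 °C; cost ≤ 1.9 $/kg. Survivors: soda-lime glass, low-carbon steel.
Putting every candidate on a common basis:
  soda-lime glass: E = 68.19 GPa, ρ = 2490 kg/m³
  low-carbon steel: E = 201.3 GPa, ρ = 7900 kg/m³
  soda-lime glass: M = 3.32×10⁻³
  low-carbon steel: M = 1.80×10⁻³
Soda-lime glass has the largest M.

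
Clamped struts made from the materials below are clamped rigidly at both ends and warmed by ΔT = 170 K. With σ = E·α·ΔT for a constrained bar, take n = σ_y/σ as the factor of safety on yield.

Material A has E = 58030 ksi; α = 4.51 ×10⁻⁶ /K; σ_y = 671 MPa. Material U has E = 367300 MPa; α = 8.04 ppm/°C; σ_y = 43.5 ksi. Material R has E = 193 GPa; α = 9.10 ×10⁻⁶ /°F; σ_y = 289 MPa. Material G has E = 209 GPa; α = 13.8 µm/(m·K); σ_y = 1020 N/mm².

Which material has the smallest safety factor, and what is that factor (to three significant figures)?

material R, n = 0.538

Converting E to GPa, α to ×10⁻⁶/K, σ_y to MPa, then σ and n for each:
  material A: E = 400.1, α = 4.51, σ_y = 671.0 → σ = 307 MPa, n = 2.19
  material U: E = 367.3, α = 8.04, σ_y = 299.9 → σ = 502 MPa, n = 0.597
  material R: E = 193.0, α = 16.4, σ_y = 289.0 → σ = 537 MPa, n = 0.538
  material G: E = 209.0, α = 13.8, σ_y = 1020 → σ = 490 MPa, n = 2.08
The minimum is material R at n = 0.538.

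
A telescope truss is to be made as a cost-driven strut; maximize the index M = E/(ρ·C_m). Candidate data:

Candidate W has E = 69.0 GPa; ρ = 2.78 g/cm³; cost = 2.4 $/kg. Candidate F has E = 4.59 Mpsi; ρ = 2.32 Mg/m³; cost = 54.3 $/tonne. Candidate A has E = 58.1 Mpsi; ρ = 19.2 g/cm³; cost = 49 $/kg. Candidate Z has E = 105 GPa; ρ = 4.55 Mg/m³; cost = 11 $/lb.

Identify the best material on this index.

After converting to SI:
  candidate W: E = 69.00 GPa, ρ = 2780 kg/m³, cost = 2.400 $/kg
  candidate F: E = 31.65 GPa, ρ = 2320 kg/m³, cost = 0.05430 $/kg
  candidate A: E = 400.6 GPa, ρ = 19200 kg/m³, cost = 49.00 $/kg
  candidate Z: E = 105.0 GPa, ρ = 4550 kg/m³, cost = 24.25 $/kg
  candidate F: M = 251 MN·m per $
  candidate W: M = 10.3 MN·m per $
  candidate Z: M = 0.952 MN·m per $
  candidate A: M = 0.426 MN·m per $
Candidate F has the largest M.

candidate F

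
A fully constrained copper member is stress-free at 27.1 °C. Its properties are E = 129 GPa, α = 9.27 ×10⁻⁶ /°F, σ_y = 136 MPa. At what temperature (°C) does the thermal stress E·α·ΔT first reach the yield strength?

90.3 °C

α = 9.27×10⁻⁶/°F × 9/5 = 16.7×10⁻⁶/K.
E·α·ΔT = 136.0 MPa ⇒ ΔT = 136.0 / (129.0×10³ × 16.7×10⁻⁶) = 63.18 K.
T = 27.1 + 63.18 = 90.28 °C.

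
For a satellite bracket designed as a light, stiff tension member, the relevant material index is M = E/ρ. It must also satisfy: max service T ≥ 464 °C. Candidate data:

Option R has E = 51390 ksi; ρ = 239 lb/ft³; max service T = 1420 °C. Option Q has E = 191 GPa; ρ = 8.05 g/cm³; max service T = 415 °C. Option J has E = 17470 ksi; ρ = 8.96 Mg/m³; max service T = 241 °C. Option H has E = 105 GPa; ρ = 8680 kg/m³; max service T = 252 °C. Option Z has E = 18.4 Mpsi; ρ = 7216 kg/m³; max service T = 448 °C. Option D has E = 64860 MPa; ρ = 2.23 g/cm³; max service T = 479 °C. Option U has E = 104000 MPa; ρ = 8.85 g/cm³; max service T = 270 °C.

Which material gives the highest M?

option R

Screen on constraints: max service T ≥ 464 °C. Survivors: option R, option D.
Normalizing units and computing the index:
  option R: E = 354.3 GPa, ρ = 3828 kg/m³
  option D: E = 64.86 GPa, ρ = 2230 kg/m³
  option R: M = 92.6 MN·m/kg
  option D: M = 29.1 MN·m/kg
Option R ranks first.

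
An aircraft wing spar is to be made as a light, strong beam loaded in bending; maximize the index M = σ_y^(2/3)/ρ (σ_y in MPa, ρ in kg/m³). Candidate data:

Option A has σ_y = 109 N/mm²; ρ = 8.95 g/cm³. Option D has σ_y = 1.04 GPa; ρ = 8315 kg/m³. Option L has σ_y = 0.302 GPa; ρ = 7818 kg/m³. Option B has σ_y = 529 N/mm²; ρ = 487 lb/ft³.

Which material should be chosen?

After converting to SI:
  option A: σ_y = 109.0 MPa, ρ = 8950 kg/m³
  option D: σ_y = 1040 MPa, ρ = 8315 kg/m³
  option L: σ_y = 302.0 MPa, ρ = 7818 kg/m³
  option B: σ_y = 529.0 MPa, ρ = 7801 kg/m³
  option D: M = 12.3×10⁻³
  option B: M = 8.38×10⁻³
  option L: M = 5.76×10⁻³
  option A: M = 2.55×10⁻³
Highest index: option D.

option D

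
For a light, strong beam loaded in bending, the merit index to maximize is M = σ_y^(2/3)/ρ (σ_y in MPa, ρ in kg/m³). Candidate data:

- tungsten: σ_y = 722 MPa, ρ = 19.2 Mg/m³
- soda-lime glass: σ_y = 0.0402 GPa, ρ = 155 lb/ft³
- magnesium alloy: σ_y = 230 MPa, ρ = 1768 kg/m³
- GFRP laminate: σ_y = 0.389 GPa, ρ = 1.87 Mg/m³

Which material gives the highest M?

GFRP laminate

In SI units:
  tungsten: σ_y = 722.0 MPa, ρ = 19200 kg/m³
  soda-lime glass: σ_y = 40.20 MPa, ρ = 2483 kg/m³
  magnesium alloy: σ_y = 230.0 MPa, ρ = 1768 kg/m³
  GFRP laminate: σ_y = 389.0 MPa, ρ = 1870 kg/m³
  GFRP laminate: M = 28.5×10⁻³
  magnesium alloy: M = 21.2×10⁻³
  soda-lime glass: M = 4.73×10⁻³
  tungsten: M = 4.19×10⁻³
The maximum is for GFRP laminate.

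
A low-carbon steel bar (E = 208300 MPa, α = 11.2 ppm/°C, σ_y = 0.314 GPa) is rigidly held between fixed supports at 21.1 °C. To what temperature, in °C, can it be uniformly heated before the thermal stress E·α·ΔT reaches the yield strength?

E = 208300 MPa = 208.3 GPa.
σ_y = 0.314 GPa = 314.0 MPa.
E·α·ΔT = 314.0 MPa ⇒ ΔT = 314.0 / (208.3×10³ × 11.2×10⁻⁶) = 134.6 K.
T = 21.1 + 134.6 = 155.7 °C.

156 °C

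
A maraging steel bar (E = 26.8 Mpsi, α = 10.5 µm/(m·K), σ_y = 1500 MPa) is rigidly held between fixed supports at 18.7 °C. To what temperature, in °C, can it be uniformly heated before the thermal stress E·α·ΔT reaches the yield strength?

E = 26.8 Mpsi = 184.8 GPa.
E·α·ΔT = 1500 MPa ⇒ ΔT = 1500 / (184.8×10³ × 10.5×10⁻⁶) = 773.1 K.
T = 18.7 + 773.1 = 791.8 °C.

792 °C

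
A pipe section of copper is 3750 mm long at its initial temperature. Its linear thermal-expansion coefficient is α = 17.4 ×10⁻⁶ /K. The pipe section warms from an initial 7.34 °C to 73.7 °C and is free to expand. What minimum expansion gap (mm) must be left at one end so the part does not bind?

4.33 mm

ΔT = 73.7 − 7.34 = 66.36 K.
ΔL = α·L₀·ΔT = 17.4×10⁻⁶ × 3750 mm × 66.36 K = 4.33 mm.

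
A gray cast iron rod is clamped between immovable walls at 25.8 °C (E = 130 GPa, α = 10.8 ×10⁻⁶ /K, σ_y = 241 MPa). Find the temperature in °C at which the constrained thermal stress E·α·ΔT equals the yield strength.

E·α·ΔT = 241.0 MPa ⇒ ΔT = 241.0 / (130.0×10³ × 10.8×10⁻⁶) = 171.7 K.
T = 25.8 + 171.7 = 197.5 °C.

197 °C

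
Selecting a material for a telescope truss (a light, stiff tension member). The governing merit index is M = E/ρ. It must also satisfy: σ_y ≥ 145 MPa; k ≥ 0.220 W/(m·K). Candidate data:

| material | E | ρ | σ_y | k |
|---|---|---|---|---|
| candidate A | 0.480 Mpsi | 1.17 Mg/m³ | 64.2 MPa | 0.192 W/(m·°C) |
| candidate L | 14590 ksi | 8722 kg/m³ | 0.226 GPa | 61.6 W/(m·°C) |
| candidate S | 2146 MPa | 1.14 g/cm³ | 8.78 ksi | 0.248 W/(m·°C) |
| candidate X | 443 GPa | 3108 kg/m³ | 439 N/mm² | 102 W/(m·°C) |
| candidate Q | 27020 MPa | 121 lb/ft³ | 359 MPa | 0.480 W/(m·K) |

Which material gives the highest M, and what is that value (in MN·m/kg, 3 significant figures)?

candidate X, M = 143 MN·m/kg

Screen on constraints: σ_y ≥ 145 MPa; k ≥ 0.220 W/(m·K). Survivors: candidate L, candidate X, candidate Q.
Putting every candidate on a common basis:
  candidate L: E = 100.6 GPa, ρ = 8722 kg/m³
  candidate X: E = 443.0 GPa, ρ = 3108 kg/m³
  candidate Q: E = 27.02 GPa, ρ = 1938 kg/m³
  candidate X: M = 143 MN·m/kg
  candidate Q: M = 13.9 MN·m/kg
  candidate L: M = 11.5 MN·m/kg
The maximum is for candidate X.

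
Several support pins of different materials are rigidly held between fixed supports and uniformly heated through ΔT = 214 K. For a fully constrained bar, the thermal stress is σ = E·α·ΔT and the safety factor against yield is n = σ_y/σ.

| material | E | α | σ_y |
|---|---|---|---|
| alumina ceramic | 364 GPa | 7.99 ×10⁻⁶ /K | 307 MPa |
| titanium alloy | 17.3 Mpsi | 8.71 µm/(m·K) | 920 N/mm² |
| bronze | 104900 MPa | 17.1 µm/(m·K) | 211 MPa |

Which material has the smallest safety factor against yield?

With everything in SI (GPa, ×10⁻⁶/K, MPa):
  alumina ceramic: E = 364.0, α = 7.99, σ_y = 307.0 → σ = 622 MPa, n = 0.493
  titanium alloy: E = 119.3, α = 8.71, σ_y = 920.0 → σ = 222 MPa, n = 4.14
  bronze: E = 104.9, α = 17.1, σ_y = 211.0 → σ = 384 MPa, n = 0.550
Alumina ceramic has the lowest safety factor, n = 0.493.

alumina ceramic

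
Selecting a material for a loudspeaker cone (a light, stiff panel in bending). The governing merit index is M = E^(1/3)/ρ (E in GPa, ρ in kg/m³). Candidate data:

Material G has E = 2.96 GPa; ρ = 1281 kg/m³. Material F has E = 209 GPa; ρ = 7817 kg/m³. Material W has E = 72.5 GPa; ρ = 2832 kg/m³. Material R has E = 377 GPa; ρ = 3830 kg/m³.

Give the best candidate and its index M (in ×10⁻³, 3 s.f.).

material R, M = 1.89×10⁻³

Per-candidate index values:
  material R: M = 1.89×10⁻³
  material W: M = 1.47×10⁻³
  material G: M = 1.12×10⁻³
  material F: M = 0.759×10⁻³
Highest index: material R.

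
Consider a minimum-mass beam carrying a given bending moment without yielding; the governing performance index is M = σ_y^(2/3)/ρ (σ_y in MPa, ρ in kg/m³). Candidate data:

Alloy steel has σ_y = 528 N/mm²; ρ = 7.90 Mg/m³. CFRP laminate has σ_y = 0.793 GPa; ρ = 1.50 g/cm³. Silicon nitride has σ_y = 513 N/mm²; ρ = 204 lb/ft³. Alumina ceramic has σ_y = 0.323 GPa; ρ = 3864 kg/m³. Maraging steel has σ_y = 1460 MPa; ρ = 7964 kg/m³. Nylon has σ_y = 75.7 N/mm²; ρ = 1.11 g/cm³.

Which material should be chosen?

In SI units:
  alloy steel: σ_y = 528.0 MPa, ρ = 7900 kg/m³
  CFRP laminate: σ_y = 793.0 MPa, ρ = 1500 kg/m³
  silicon nitride: σ_y = 513.0 MPa, ρ = 3268 kg/m³
  alumina ceramic: σ_y = 323.0 MPa, ρ = 3864 kg/m³
  maraging steel: σ_y = 1460 MPa, ρ = 7964 kg/m³
  nylon: σ_y = 75.70 MPa, ρ = 1110 kg/m³
  CFRP laminate: M = 57.1×10⁻³
  silicon nitride: M = 19.6×10⁻³
  maraging steel: M = 16.2×10⁻³
  nylon: M = 16.1×10⁻³
  alumina ceramic: M = 12.2×10⁻³
  alloy steel: M = 8.27×10⁻³
CFRP laminate ranks first.

CFRP laminate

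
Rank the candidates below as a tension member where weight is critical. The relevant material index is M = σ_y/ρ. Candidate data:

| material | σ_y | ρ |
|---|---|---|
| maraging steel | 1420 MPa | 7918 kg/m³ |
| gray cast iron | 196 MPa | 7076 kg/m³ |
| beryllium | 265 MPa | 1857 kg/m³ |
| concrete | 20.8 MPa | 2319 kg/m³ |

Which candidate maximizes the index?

Per-candidate index values:
  maraging steel: M = 179 kN·m/kg
  beryllium: M = 143 kN·m/kg
  gray cast iron: M = 27.7 kN·m/kg
  concrete: M = 8.97 kN·m/kg
Maraging steel has the largest M.

maraging steel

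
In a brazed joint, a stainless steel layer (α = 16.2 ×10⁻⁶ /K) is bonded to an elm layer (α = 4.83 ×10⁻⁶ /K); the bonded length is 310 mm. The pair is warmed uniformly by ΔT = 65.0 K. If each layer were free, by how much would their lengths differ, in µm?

Δα = |16.2 − 4.83|×10⁻⁶/K = 11.4×10⁻⁶/K.
ΔL_mismatch = Δα·L·ΔT = 11.4×10⁻⁶ × 310.0 mm × 65.0 K = 229 µm.

229 µm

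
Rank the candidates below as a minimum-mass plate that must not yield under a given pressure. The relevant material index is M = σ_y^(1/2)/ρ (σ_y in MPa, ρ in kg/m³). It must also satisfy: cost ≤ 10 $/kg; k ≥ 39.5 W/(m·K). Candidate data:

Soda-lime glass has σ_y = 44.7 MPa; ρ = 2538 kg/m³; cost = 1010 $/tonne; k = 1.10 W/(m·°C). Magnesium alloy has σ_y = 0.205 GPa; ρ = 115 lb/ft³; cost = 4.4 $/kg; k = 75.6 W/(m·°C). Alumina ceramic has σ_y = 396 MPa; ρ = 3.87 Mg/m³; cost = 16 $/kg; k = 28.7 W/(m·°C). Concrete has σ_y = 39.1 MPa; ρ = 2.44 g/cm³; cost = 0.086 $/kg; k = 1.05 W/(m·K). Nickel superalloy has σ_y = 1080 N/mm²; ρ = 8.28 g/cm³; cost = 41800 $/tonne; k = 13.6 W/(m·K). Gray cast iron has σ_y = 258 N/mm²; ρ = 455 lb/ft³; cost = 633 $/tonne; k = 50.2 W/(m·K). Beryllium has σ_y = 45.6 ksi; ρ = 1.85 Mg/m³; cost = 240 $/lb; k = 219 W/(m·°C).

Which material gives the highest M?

magnesium alloy

Screen on constraints: cost ≤ 10 $/kg; k ≥ 39.5 W/(m·K). Survivors: magnesium alloy, gray cast iron.
In SI units:
  magnesium alloy: σ_y = 205.0 MPa, ρ = 1842 kg/m³
  gray cast iron: σ_y = 258.0 MPa, ρ = 7288 kg/m³
  magnesium alloy: M = 7.77×10⁻³
  gray cast iron: M = 2.20×10⁻³
Magnesium alloy has the largest M.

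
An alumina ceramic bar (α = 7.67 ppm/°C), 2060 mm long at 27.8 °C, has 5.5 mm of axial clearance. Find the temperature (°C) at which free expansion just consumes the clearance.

376 °C

α·L₀·ΔT = 5.5 mm ⇒ ΔT = 5.5 / (7.67×10⁻⁶ × 2060.0) = 348.1 K.
T = 27.8 + 348.1 = 375.9 °C.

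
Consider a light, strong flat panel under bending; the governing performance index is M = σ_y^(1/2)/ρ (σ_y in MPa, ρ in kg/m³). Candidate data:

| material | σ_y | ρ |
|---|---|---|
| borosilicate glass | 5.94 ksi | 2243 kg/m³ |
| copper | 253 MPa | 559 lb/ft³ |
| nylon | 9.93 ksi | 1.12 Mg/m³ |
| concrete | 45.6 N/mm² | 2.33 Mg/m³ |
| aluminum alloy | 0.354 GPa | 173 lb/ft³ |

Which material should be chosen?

After converting to SI:
  borosilicate glass: σ_y = 40.95 MPa, ρ = 2243 kg/m³
  copper: σ_y = 253.0 MPa, ρ = 8954 kg/m³
  nylon: σ_y = 68.46 MPa, ρ = 1120 kg/m³
  concrete: σ_y = 45.60 MPa, ρ = 2330 kg/m³
  aluminum alloy: σ_y = 354.0 MPa, ρ = 2771 kg/m³
  nylon: M = 7.39×10⁻³
  aluminum alloy: M = 6.79×10⁻³
  concrete: M = 2.90×10⁻³
  borosilicate glass: M = 2.85×10⁻³
  copper: M = 1.78×10⁻³
Nylon has the largest M.

nylon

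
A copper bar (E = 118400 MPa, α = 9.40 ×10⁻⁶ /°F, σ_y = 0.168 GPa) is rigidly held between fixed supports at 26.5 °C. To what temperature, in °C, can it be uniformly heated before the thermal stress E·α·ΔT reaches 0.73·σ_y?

87.7 °C

E = 118400 MPa = 118.4 GPa.
α = 9.40×10⁻⁶/°F × 9/5 = 16.9×10⁻⁶/K.
σ_y = 0.168 GPa = 168.0 MPa.
E·α·ΔT = 122.6 MPa ⇒ ΔT = 122.6 / (118.4×10³ × 16.9×10⁻⁶) = 61.22 K.
T = 26.5 + 61.22 = 87.72 °C.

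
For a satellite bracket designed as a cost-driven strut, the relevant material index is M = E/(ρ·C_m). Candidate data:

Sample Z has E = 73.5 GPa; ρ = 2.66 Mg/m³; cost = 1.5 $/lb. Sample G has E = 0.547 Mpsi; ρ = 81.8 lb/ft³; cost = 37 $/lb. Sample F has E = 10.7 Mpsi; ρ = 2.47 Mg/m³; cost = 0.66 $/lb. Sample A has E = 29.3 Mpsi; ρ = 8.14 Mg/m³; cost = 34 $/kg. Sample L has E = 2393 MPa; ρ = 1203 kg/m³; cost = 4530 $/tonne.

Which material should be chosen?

sample F

Convert each candidate to consistent units, then evaluate M:
  sample Z: E = 73.50 GPa, ρ = 2660 kg/m³, cost = 3.307 $/kg
  sample G: E = 3.771 GPa, ρ = 1310 kg/m³, cost = 81.57 $/kg
  sample F: E = 73.77 GPa, ρ = 2470 kg/m³, cost = 1.455 $/kg
  sample A: E = 202.0 GPa, ρ = 8140 kg/m³, cost = 34.00 $/kg
  sample L: E = 2.393 GPa, ρ = 1203 kg/m³, cost = 4.530 $/kg
  sample F: M = 20.5 MN·m per $
  sample Z: M = 8.36 MN·m per $
  sample A: M = 0.730 MN·m per $
  sample L: M = 0.439 MN·m per $
  sample G: M = 0.0353 MN·m per $
Highest index: sample F.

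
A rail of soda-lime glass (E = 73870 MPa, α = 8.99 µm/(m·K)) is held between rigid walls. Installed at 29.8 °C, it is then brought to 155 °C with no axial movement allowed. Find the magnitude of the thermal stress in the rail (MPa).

83.1 MPa

E = 73870 MPa = 73.87 GPa.
ΔT = 125.2 K. Constrained thermal stress σ = E·α·ΔT = 73.87×10³ MPa × 8.99×10⁻⁶ × 125.2 = 83.1 MPa (compressive).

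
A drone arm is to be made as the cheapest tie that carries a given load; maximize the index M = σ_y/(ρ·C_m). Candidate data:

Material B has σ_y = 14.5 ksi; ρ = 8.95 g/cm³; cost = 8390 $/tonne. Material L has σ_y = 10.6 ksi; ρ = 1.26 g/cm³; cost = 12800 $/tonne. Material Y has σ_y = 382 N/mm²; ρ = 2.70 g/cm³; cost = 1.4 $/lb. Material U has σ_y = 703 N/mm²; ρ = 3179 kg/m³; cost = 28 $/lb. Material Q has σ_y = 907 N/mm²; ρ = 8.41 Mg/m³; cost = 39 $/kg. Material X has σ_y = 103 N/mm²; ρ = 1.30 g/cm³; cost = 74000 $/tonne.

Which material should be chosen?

material Y

Normalizing units and computing the index:
  material B: σ_y = 99.97 MPa, ρ = 8950 kg/m³, cost = 8.390 $/kg
  material L: σ_y = 73.08 MPa, ρ = 1260 kg/m³, cost = 12.80 $/kg
  material Y: σ_y = 382.0 MPa, ρ = 2700 kg/m³, cost = 3.086 $/kg
  material U: σ_y = 703.0 MPa, ρ = 3179 kg/m³, cost = 61.73 $/kg
  material Q: σ_y = 907.0 MPa, ρ = 8410 kg/m³, cost = 39.00 $/kg
  material X: σ_y = 103.0 MPa, ρ = 1300 kg/m³, cost = 74.00 $/kg
  material Y: M = 45.8 kN·m per $
  material L: M = 4.53 kN·m per $
  material U: M = 3.58 kN·m per $
  material Q: M = 2.77 kN·m per $
  material B: M = 1.33 kN·m per $
  material X: M = 1.07 kN·m per $
Highest index: material Y.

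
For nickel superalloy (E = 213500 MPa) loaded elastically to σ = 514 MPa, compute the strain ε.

E = 213500 MPa = 213.5 GPa = 213500 MPa.
ε = σ/E = 514 / 213500 = 2.41×10⁻³.

2.41×10⁻³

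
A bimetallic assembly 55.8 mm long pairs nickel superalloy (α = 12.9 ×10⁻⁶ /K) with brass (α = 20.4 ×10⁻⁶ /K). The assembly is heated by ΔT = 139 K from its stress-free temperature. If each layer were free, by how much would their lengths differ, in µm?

Δα = |12.9 − 20.4|×10⁻⁶/K = 7.50×10⁻⁶/K.
ΔL_mismatch = Δα·L·ΔT = 7.50×10⁻⁶ × 55.8 mm × 139.0 K = 58.2 µm.

58.2 µm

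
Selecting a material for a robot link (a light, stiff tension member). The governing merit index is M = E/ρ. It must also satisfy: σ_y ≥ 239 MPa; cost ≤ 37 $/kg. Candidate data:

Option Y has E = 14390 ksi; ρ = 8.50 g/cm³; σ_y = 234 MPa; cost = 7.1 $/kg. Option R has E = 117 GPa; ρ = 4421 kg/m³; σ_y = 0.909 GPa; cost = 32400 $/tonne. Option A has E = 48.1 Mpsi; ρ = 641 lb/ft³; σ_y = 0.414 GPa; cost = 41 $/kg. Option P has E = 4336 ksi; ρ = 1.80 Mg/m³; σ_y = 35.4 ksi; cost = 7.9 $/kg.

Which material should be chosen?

option R

Screen on constraints: σ_y ≥ 239 MPa; cost ≤ 37 $/kg. Survivors: option R, option P.
Putting every candidate on a common basis:
  option R: E = 117.0 GPa, ρ = 4421 kg/m³
  option P: E = 29.90 GPa, ρ = 1800 kg/m³
  option R: M = 26.5 MN·m/kg
  option P: M = 16.6 MN·m/kg
The maximum is for option R.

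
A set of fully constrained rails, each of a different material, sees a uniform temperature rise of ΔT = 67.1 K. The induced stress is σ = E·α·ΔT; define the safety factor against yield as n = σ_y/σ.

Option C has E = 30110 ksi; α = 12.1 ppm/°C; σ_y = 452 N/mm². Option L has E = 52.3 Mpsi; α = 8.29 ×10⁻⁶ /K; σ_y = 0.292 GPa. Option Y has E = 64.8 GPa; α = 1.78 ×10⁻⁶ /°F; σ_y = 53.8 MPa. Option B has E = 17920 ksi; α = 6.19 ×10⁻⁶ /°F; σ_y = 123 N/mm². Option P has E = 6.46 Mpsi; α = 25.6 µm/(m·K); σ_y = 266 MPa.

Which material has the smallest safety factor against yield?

option B

In consistent units (E in GPa, α in ×10⁻⁶/K, σ_y in MPa):
  option C: E = 207.6, α = 12.1, σ_y = 452.0 → σ = 169 MPa, n = 2.68
  option L: E = 360.6, α = 8.29, σ_y = 292.0 → σ = 201 MPa, n = 1.46
  option Y: E = 64.80, α = 3.20, σ_y = 53.80 → σ = 13.9 MPa, n = 3.86
  option B: E = 123.6, α = 11.1, σ_y = 123.0 → σ = 92.4 MPa, n = 1.33
  option P: E = 44.54, α = 25.6, σ_y = 266.0 → σ = 76.5 MPa, n = 3.48
Smallest n: option B with n = 1.33.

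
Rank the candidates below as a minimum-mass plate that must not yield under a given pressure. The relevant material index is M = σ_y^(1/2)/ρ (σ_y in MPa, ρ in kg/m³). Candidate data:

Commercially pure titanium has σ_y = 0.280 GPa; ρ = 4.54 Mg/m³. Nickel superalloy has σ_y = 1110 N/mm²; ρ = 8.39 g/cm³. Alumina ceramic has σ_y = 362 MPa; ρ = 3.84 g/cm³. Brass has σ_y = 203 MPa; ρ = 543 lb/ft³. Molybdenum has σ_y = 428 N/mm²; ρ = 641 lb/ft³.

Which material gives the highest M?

alumina ceramic

Convert each candidate to consistent units, then evaluate M:
  commercially pure titanium: σ_y = 280.0 MPa, ρ = 4540 kg/m³
  nickel superalloy: σ_y = 1110 MPa, ρ = 8390 kg/m³
  alumina ceramic: σ_y = 362.0 MPa, ρ = 3840 kg/m³
  brass: σ_y = 203.0 MPa, ρ = 8698 kg/m³
  molybdenum: σ_y = 428.0 MPa, ρ = 10270 kg/m³
  alumina ceramic: M = 4.95×10⁻³
  nickel superalloy: M = 3.97×10⁻³
  commercially pure titanium: M = 3.69×10⁻³
  molybdenum: M = 2.01×10⁻³
  brass: M = 1.64×10⁻³
Highest index: alumina ceramic.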